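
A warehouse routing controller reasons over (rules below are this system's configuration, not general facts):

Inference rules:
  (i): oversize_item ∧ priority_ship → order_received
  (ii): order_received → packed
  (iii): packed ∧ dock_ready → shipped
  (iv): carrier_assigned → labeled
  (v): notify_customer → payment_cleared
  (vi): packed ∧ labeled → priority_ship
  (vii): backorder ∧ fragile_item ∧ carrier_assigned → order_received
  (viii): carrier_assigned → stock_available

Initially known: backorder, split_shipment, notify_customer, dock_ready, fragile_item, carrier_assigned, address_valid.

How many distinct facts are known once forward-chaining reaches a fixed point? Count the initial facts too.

Round 1: (iv) [carrier_assigned → labeled]; (v) [notify_customer → payment_cleared]; (vii) [backorder ∧ fragile_item ∧ carrier_assigned → order_received]; (viii) [carrier_assigned → stock_available]. Adds labeled, payment_cleared, order_received, stock_available.
Round 2: (ii) [order_received → packed]. Adds packed.
Round 3: (iii) [packed ∧ dock_ready → shipped]; (vi) [packed ∧ labeled → priority_ship]. Adds shipped, priority_ship.
Closure: {address_valid, backorder, carrier_assigned, dock_ready, fragile_item, labeled, notify_customer, order_received, packed, payment_cleared, priority_ship, shipped, split_shipment, stock_available} — 14 facts.

14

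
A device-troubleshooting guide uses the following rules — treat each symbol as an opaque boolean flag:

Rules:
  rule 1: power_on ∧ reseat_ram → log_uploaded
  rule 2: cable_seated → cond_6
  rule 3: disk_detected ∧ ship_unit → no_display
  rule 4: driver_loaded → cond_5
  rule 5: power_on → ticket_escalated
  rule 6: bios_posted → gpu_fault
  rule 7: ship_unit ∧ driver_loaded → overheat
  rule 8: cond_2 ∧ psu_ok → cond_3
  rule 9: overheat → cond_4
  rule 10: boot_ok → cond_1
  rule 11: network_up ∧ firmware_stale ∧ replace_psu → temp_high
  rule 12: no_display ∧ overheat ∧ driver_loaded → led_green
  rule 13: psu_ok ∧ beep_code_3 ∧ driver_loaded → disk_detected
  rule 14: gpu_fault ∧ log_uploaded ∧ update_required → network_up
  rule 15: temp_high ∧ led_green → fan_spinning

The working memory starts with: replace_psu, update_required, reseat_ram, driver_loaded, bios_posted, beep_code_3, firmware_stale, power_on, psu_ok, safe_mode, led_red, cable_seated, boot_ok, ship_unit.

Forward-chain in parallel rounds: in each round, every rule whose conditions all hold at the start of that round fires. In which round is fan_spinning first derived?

4

Round 1: rule 1 [power_on ∧ reseat_ram → log_uploaded]; rule 2 [cable_seated → cond_6]; rule 4 [driver_loaded → cond_5]; rule 5 [power_on → ticket_escalated]; rule 6 [bios_posted → gpu_fault]; rule 7 [ship_unit ∧ driver_loaded → overheat]; rule 10 [boot_ok → cond_1]; rule 13 [psu_ok ∧ beep_code_3 ∧ driver_loaded → disk_detected]. New: log_uploaded, cond_6, cond_5, ticket_escalated, gpu_fault, overheat, cond_1, disk_detected.
Round 2: rule 3 [disk_detected ∧ ship_unit → no_display]; rule 9 [overheat → cond_4]; rule 14 [gpu_fault ∧ log_uploaded ∧ update_required → network_up]. New: no_display, cond_4, network_up.
Round 3: rule 11 [network_up ∧ firmware_stale ∧ replace_psu → temp_high]; rule 12 [no_display ∧ overheat ∧ driver_loaded → led_green]. New: temp_high, led_green.
Round 4: rule 15 [temp_high ∧ led_green → fan_spinning]. New: fan_spinning.
fan_spinning first appears in round 4.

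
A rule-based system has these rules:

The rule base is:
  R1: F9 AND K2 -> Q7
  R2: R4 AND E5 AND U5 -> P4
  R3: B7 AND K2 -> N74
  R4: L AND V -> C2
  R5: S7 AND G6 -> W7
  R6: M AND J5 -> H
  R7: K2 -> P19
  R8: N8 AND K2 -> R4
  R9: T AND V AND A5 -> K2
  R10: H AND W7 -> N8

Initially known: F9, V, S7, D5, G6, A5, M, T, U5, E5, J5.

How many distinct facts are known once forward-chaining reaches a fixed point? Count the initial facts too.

19

Round 1 — R5, R6, R9, derive W7, H, K2.
Round 2 — R1, R7, R10, derive Q7, P19, N8.
Round 3 — R8, derive R4.
Round 4 — R2, derive P4.
Closure: {A5, D5, E5, F9, G6, H, J5, K2, M, N8, P19, P4, Q7, R4, S7, T, U5, V, W7} — 19 facts.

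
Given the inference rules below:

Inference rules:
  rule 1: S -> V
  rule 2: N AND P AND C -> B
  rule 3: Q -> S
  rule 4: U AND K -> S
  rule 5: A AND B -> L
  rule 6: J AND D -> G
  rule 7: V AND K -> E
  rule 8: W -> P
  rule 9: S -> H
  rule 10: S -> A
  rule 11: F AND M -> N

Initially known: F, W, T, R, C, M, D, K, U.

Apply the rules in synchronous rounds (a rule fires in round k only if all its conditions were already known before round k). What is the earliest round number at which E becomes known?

Round 1: rule 4 [U AND K -> S]; rule 8 [W -> P]; rule 11 [F AND M -> N]. Adds S, P, N.
Round 2: rule 1 [S -> V]; rule 2 [N AND P AND C -> B]; rule 9 [S -> H]; rule 10 [S -> A]. Adds V, B, H, A.
Round 3: rule 5 [A AND B -> L]; rule 7 [V AND K -> E]. Adds L, E.
E first appears in round 3.

3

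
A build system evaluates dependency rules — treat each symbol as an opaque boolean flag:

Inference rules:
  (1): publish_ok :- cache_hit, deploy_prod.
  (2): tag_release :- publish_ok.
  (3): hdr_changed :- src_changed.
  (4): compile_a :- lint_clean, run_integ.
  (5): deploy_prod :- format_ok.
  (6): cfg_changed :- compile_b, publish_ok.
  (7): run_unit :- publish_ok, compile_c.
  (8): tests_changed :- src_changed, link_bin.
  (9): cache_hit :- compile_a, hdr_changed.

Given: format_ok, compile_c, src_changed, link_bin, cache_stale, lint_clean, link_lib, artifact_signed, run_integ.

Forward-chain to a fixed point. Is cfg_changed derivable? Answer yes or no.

no

[1] (3) [hdr_changed :- src_changed.]; (4) [compile_a :- lint_clean, run_integ.]; (5) [deploy_prod :- format_ok.]; (8) [tests_changed :- src_changed, link_bin.]. ⇒ new: hdr_changed, compile_a, deploy_prod, tests_changed.
[2] (9) [cache_hit :- compile_a, hdr_changed.]. ⇒ new: cache_hit.
[3] (1) [publish_ok :- cache_hit, deploy_prod.]. ⇒ new: publish_ok.
[4] (2) [tag_release :- publish_ok.]; (7) [run_unit :- publish_ok, compile_c.]. ⇒ new: tag_release, run_unit.
Fixed point reached. cfg_changed is concluded only by (6); (6) needs compile_b (never derived).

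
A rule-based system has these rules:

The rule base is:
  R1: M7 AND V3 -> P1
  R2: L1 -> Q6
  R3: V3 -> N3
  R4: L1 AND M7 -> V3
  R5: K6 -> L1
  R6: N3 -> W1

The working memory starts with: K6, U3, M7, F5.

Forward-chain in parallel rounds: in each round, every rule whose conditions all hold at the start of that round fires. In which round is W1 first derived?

4

Round 1 — R5, derive L1.
Round 2 — R2, R4, derive Q6, V3.
Round 3 — R1, R3, derive P1, N3.
Round 4 — R6, derive W1.
W1 first appears in round 4.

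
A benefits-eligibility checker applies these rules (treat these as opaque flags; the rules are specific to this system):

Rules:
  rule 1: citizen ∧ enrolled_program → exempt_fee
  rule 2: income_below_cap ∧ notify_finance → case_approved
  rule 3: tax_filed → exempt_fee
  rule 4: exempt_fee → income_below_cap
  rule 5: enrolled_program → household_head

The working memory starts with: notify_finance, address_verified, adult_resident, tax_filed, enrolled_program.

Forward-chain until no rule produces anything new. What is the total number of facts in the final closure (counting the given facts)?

9

Round 1: rule 3 [tax_filed → exempt_fee]; rule 5 [enrolled_program → household_head]. Adds exempt_fee, household_head.
Round 2: rule 4 [exempt_fee → income_below_cap]. Adds income_below_cap.
Round 3: rule 2 [income_below_cap ∧ notify_finance → case_approved]. Adds case_approved.
Closure: {address_verified, adult_resident, case_approved, enrolled_program, exempt_fee, household_head, income_below_cap, notify_finance, tax_filed} — 9 facts.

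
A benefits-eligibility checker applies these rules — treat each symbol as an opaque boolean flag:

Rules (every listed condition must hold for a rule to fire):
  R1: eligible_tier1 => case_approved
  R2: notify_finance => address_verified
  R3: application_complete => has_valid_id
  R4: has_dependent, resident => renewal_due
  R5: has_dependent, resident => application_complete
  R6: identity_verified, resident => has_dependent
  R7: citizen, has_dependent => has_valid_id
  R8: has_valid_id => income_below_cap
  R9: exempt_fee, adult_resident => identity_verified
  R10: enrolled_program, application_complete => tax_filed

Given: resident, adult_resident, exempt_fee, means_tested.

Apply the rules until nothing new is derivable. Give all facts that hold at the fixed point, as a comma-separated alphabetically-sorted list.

Round 1: R9 [exempt_fee, adult_resident => identity_verified]. Adds identity_verified.
Round 2: R6 [identity_verified, resident => has_dependent]. Adds has_dependent.
Round 3: R4 [has_dependent, resident => renewal_due]; R5 [has_dependent, resident => application_complete]. Adds renewal_due, application_complete.
Round 4: R3 [application_complete => has_valid_id]. Adds has_valid_id.
Round 5: R8 [has_valid_id => income_below_cap]. Adds income_below_cap.

adult_resident, application_complete, exempt_fee, has_dependent, has_valid_id, identity_verified, income_below_cap, means_tested, renewal_due, resident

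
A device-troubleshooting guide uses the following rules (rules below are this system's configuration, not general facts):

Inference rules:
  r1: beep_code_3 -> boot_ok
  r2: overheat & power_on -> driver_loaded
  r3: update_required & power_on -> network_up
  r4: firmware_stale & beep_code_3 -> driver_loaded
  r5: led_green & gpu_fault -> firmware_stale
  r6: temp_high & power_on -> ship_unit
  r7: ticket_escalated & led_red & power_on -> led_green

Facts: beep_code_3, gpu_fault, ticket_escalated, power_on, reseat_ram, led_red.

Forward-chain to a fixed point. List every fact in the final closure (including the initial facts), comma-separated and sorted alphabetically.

[1] r1 [beep_code_3 -> boot_ok]; r7 [ticket_escalated & led_red & power_on -> led_green]. ⇒ new: boot_ok, led_green.
[2] r5 [led_green & gpu_fault -> firmware_stale]. ⇒ new: firmware_stale.
[3] r4 [firmware_stale & beep_code_3 -> driver_loaded]. ⇒ new: driver_loaded.

beep_code_3, boot_ok, driver_loaded, firmware_stale, gpu_fault, led_green, led_red, power_on, reseat_ram, ticket_escalated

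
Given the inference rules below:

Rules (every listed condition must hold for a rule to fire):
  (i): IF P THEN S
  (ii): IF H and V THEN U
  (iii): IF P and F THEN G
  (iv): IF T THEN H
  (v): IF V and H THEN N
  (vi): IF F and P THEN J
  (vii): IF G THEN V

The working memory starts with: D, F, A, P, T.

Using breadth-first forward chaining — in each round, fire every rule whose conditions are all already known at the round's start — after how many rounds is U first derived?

[1] (i) [IF P THEN S]; (iii) [IF P and F THEN G]; (iv) [IF T THEN H]; (vi) [IF F and P THEN J]. ⇒ new: S, G, H, J.
[2] (vii) [IF G THEN V]. ⇒ new: V.
[3] (ii) [IF H and V THEN U]; (v) [IF V and H THEN N]. ⇒ new: U, N.
U first appears in round 3.

3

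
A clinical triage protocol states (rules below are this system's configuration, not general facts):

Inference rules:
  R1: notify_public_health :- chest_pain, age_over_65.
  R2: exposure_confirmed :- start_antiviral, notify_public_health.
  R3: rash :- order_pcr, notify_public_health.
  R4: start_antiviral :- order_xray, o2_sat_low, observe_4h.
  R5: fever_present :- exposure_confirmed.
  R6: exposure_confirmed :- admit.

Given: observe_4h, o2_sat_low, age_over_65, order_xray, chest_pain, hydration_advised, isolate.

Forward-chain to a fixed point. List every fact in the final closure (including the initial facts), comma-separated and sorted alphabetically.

Round 1 — R1, R4, derive notify_public_health, start_antiviral.
Round 2 — R2, derive exposure_confirmed.
Round 3 — R5, derive fever_present.

age_over_65, chest_pain, exposure_confirmed, fever_present, hydration_advised, isolate, notify_public_health, o2_sat_low, observe_4h, order_xray, start_antiviral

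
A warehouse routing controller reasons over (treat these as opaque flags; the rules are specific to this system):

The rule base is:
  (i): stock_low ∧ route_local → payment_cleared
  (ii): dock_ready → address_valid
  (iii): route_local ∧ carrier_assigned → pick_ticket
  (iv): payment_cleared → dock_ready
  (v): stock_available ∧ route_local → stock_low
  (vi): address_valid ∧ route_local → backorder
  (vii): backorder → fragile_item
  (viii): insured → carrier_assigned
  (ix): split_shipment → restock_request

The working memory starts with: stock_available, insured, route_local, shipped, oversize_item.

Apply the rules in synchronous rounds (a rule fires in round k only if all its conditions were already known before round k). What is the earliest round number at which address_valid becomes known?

4

Round 1: (v) [stock_available ∧ route_local → stock_low]; (viii) [insured → carrier_assigned]. New: stock_low, carrier_assigned.
Round 2: (i) [stock_low ∧ route_local → payment_cleared]; (iii) [route_local ∧ carrier_assigned → pick_ticket]. New: payment_cleared, pick_ticket.
Round 3: (iv) [payment_cleared → dock_ready]. New: dock_ready.
Round 4: (ii) [dock_ready → address_valid]. New: address_valid.
address_valid first appears in round 4.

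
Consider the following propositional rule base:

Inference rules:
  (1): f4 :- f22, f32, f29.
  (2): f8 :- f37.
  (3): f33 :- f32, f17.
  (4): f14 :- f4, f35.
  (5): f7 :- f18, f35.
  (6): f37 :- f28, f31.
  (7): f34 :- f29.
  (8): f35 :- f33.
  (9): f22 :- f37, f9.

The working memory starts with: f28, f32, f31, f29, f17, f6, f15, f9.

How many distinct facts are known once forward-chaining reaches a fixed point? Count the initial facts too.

16

Round 1 — (3), (6), (7), derive f33, f37, f34.
Round 2 — (2), (8), (9), derive f8, f35, f22.
Round 3 — (1), derive f4.
Round 4 — (4), derive f14.
Closure: {f14, f15, f17, f22, f28, f29, f31, f32, f33, f34, f35, f37, f4, f6, f8, f9} — 16 facts.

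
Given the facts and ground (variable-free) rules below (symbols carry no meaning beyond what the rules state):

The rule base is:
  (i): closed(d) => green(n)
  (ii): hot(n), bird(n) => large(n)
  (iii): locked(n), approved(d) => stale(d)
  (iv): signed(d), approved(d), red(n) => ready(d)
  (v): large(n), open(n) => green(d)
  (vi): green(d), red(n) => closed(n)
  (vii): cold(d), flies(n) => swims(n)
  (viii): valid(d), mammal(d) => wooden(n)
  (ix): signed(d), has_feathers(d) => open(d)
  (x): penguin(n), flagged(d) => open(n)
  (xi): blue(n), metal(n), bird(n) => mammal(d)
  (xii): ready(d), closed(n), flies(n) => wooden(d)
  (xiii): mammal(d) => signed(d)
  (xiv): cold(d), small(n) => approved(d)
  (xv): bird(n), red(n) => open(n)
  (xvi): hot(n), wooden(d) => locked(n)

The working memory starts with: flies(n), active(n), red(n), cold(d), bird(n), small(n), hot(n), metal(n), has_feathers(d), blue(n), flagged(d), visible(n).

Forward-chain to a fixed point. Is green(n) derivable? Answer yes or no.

no

Round 1 fires (ii), (vii), (xi), (xiv), (xv), giving large(n), swims(n), mammal(d), approved(d), open(n).
Round 2 fires (v), (xiii), giving green(d), signed(d).
Round 3 fires (iv), (vi), (ix), giving ready(d), closed(n), open(d).
Round 4 fires (xii), giving wooden(d).
Round 5 fires (xvi), giving locked(n).
Round 6 fires (iii), giving stale(d).
Fixed point reached. green(n) is concluded only by (i); (i) needs closed(d) (never derived).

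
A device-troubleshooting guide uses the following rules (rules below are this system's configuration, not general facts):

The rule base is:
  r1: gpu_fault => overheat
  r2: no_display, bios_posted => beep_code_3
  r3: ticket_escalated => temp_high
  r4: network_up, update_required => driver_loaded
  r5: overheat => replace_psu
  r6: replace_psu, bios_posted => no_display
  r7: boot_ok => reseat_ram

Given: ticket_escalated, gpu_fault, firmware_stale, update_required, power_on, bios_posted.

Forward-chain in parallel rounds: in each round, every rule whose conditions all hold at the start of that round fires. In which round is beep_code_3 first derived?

Round 1 fires r1, r3, giving overheat, temp_high.
Round 2 fires r5, giving replace_psu.
Round 3 fires r6, giving no_display.
Round 4 fires r2, giving beep_code_3.
beep_code_3 first appears in round 4.

4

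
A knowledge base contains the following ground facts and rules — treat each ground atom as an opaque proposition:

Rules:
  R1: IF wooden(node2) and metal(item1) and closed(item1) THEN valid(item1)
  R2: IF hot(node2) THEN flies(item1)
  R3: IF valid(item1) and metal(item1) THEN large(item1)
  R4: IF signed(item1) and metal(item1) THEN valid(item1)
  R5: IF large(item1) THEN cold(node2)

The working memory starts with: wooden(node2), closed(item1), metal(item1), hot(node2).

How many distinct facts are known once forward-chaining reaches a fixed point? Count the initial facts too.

8

Round 1 fires R1, R2, giving valid(item1), flies(item1).
Round 2 fires R3, giving large(item1).
Round 3 fires R5, giving cold(node2).
Closure: {closed(item1), cold(node2), flies(item1), hot(node2), large(item1), metal(item1), valid(item1), wooden(node2)} — 8 facts.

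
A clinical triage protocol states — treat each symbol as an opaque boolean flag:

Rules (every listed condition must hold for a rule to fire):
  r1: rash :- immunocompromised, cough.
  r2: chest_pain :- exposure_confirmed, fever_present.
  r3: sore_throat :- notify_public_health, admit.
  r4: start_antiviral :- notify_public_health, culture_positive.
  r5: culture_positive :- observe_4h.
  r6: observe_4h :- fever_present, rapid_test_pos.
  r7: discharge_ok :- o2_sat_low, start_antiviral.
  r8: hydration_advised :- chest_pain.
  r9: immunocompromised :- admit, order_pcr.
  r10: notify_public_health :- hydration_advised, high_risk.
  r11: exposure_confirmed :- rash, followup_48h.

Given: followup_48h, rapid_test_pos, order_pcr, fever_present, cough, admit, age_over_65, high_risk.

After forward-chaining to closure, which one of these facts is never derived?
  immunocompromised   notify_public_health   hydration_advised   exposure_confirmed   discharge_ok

Round 1: r6 [observe_4h :- fever_present, rapid_test_pos.]; r9 [immunocompromised :- admit, order_pcr.]. Adds observe_4h, immunocompromised.
Round 2: r1 [rash :- immunocompromised, cough.]; r5 [culture_positive :- observe_4h.]. Adds rash, culture_positive.
Round 3: r11 [exposure_confirmed :- rash, followup_48h.]. Adds exposure_confirmed.
Round 4: r2 [chest_pain :- exposure_confirmed, fever_present.]. Adds chest_pain.
Round 5: r8 [hydration_advised :- chest_pain.]. Adds hydration_advised.
Round 6: r10 [notify_public_health :- hydration_advised, high_risk.]. Adds notify_public_health.
Round 7: r3 [sore_throat :- notify_public_health, admit.]; r4 [start_antiviral :- notify_public_health, culture_positive.]. Adds sore_throat, start_antiviral.
Derived: hydration_advised (round 5), exposure_confirmed (round 3), notify_public_health (round 6), immunocompromised (round 1). discharge_ok never appears in any round.

discharge_ok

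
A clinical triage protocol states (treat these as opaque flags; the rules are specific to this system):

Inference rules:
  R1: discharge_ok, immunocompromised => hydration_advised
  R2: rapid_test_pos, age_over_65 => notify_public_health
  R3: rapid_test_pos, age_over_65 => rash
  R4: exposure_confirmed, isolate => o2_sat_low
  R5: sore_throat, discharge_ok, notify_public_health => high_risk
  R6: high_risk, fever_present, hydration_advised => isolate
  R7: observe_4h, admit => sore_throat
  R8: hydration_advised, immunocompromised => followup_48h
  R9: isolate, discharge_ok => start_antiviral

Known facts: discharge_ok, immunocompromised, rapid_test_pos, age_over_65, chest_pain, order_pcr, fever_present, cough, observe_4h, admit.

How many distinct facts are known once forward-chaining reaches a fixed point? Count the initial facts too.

Round 1 fires R1, R2, R3, R7, giving hydration_advised, notify_public_health, rash, sore_throat.
Round 2 fires R5, R8, giving high_risk, followup_48h.
Round 3 fires R6, giving isolate.
Round 4 fires R9, giving start_antiviral.
Closure: {admit, age_over_65, chest_pain, cough, discharge_ok, fever_present, followup_48h, high_risk, hydration_advised, immunocompromised, isolate, notify_public_health, observe_4h, order_pcr, rapid_test_pos, rash, sore_throat, start_antiviral} — 18 facts.

18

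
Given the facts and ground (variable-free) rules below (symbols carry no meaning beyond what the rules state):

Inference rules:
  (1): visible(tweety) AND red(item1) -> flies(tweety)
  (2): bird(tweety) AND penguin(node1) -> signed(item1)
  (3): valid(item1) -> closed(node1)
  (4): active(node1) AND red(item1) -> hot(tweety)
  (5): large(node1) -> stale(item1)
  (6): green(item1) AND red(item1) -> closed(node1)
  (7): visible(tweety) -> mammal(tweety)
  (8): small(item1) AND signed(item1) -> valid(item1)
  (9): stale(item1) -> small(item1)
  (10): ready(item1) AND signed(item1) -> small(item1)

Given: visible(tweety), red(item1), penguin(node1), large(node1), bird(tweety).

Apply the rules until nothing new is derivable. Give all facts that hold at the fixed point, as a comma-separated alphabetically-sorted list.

bird(tweety), closed(node1), flies(tweety), large(node1), mammal(tweety), penguin(node1), red(item1), signed(item1), small(item1), stale(item1), valid(item1), visible(tweety)

Round 1 fires (1), (2), (5), (7), giving flies(tweety), signed(item1), stale(item1), mammal(tweety).
Round 2 fires (9), giving small(item1).
Round 3 fires (8), giving valid(item1).
Round 4 fires (3), giving closed(node1).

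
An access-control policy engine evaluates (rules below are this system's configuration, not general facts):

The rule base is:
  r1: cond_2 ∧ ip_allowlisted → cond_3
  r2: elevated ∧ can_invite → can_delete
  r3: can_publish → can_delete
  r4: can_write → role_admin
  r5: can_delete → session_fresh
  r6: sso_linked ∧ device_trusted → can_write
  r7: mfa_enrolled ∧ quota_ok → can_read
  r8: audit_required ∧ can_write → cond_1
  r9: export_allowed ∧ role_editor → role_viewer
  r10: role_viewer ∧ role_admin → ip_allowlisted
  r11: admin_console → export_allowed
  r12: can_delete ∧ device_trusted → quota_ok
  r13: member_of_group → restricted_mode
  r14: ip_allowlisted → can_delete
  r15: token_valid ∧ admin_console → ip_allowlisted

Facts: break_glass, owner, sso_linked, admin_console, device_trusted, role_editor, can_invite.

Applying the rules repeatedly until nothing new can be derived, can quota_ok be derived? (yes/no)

Round 1 — r6, r11, derive can_write, export_allowed.
Round 2 — r4, r9, derive role_admin, role_viewer.
Round 3 — r10, derive ip_allowlisted.
Round 4 — r14, derive can_delete.
Round 5 — r5, r12, derive session_fresh, quota_ok.
quota_ok appears in round 5, so it is derivable.

yes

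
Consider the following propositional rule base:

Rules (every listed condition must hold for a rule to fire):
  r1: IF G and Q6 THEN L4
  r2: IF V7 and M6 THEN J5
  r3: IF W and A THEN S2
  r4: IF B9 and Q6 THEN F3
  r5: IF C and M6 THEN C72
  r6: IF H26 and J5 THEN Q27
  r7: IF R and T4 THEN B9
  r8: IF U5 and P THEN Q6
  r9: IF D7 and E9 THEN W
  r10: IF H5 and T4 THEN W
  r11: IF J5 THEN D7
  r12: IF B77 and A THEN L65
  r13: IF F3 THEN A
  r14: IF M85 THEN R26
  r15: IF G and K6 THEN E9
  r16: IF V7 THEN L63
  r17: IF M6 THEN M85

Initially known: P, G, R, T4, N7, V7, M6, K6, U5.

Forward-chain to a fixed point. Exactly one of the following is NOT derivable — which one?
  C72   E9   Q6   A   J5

C72

Round 1 — r2, r7, r8, r15, r16, r17, derive J5, B9, Q6, E9, L63, M85.
Round 2 — r1, r4, r11, r14, derive L4, F3, D7, R26.
Round 3 — r9, r13, derive W, A.
Round 4 — r3, derive S2.
Derived: Q6 (round 1), A (round 3), E9 (round 1), J5 (round 1). C72 never appears in any round.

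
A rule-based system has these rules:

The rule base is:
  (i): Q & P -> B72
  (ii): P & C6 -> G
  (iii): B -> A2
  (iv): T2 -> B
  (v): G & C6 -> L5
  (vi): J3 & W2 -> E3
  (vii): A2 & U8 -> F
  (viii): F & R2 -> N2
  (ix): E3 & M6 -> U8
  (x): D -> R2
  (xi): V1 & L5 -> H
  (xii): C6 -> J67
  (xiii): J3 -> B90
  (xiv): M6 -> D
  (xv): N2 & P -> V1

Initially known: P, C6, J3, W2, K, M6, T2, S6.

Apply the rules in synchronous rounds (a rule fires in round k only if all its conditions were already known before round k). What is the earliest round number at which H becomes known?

Round 1: (ii) [P & C6 -> G]; (iv) [T2 -> B]; (vi) [J3 & W2 -> E3]; (xii) [C6 -> J67]; (xiii) [J3 -> B90]; (xiv) [M6 -> D]. New: G, B, E3, J67, B90, D.
Round 2: (iii) [B -> A2]; (v) [G & C6 -> L5]; (ix) [E3 & M6 -> U8]; (x) [D -> R2]. New: A2, L5, U8, R2.
Round 3: (vii) [A2 & U8 -> F]. New: F.
Round 4: (viii) [F & R2 -> N2]. New: N2.
Round 5: (xv) [N2 & P -> V1]. New: V1.
Round 6: (xi) [V1 & L5 -> H]. New: H.
H first appears in round 6.

6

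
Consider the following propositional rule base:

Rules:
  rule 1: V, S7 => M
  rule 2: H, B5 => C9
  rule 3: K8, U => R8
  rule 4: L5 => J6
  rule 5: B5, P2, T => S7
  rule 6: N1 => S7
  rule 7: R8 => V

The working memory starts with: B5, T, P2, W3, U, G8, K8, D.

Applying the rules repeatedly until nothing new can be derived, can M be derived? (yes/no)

Round 1: rule 3 [K8, U => R8]; rule 5 [B5, P2, T => S7]. New: R8, S7.
Round 2: rule 7 [R8 => V]. New: V.
Round 3: rule 1 [V, S7 => M]. New: M.
M appears in round 3, so it is derivable.

yes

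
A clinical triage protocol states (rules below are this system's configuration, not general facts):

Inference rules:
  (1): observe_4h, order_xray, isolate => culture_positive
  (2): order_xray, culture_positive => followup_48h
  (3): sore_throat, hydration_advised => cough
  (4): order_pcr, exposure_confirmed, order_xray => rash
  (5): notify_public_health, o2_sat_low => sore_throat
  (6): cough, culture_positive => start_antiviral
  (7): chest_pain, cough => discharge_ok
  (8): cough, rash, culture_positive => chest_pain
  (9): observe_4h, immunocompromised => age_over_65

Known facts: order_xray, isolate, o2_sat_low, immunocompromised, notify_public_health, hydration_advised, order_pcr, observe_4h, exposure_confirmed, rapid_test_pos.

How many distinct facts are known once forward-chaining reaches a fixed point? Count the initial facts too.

Round 1 fires (1), (4), (5), (9), giving culture_positive, rash, sore_throat, age_over_65.
Round 2 fires (2), (3), giving followup_48h, cough.
Round 3 fires (6), (8), giving start_antiviral, chest_pain.
Round 4 fires (7), giving discharge_ok.
Closure: {age_over_65, chest_pain, cough, culture_positive, discharge_ok, exposure_confirmed, followup_48h, hydration_advised, immunocompromised, isolate, notify_public_health, o2_sat_low, observe_4h, order_pcr, order_xray, rapid_test_pos, rash, sore_throat, start_antiviral} — 19 facts.

19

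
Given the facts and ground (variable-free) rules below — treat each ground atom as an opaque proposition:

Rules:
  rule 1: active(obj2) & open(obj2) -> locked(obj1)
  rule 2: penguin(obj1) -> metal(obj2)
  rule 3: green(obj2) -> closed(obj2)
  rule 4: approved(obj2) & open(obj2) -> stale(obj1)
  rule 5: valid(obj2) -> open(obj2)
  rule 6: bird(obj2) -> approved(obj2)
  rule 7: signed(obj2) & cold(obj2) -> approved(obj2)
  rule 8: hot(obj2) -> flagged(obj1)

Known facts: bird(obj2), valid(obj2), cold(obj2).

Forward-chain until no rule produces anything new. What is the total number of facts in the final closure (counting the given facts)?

Round 1 fires rule 5, rule 6, giving open(obj2), approved(obj2).
Round 2 fires rule 4, giving stale(obj1).
Closure: {approved(obj2), bird(obj2), cold(obj2), open(obj2), stale(obj1), valid(obj2)} — 6 facts.

6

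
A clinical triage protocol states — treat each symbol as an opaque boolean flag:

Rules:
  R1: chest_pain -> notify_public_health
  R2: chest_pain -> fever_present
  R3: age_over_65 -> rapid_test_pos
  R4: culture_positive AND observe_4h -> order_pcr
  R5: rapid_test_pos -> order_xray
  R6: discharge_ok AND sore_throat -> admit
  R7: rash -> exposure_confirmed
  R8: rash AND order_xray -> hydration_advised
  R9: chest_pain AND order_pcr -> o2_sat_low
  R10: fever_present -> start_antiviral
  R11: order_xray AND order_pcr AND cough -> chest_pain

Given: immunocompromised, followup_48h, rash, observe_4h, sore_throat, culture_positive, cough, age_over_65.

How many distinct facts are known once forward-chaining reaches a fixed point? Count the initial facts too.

Round 1 fires R3, R4, R7, giving rapid_test_pos, order_pcr, exposure_confirmed.
Round 2 fires R5, giving order_xray.
Round 3 fires R8, R11, giving hydration_advised, chest_pain.
Round 4 fires R1, R2, R9, giving notify_public_health, fever_present, o2_sat_low.
Round 5 fires R10, giving start_antiviral.
Closure: {age_over_65, chest_pain, cough, culture_positive, exposure_confirmed, fever_present, followup_48h, hydration_advised, immunocompromised, notify_public_health, o2_sat_low, observe_4h, order_pcr, order_xray, rapid_test_pos, rash, sore_throat, start_antiviral} — 18 facts.

18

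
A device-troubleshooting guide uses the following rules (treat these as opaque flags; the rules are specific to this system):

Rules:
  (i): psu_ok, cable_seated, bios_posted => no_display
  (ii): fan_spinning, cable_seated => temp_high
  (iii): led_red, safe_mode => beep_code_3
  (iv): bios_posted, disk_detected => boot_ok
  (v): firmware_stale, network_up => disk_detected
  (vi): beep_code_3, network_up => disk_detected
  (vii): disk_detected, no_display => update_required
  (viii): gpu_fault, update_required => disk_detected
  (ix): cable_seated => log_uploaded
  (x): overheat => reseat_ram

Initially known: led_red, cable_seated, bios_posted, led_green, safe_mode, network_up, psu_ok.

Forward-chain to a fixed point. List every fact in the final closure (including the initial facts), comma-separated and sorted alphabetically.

Round 1 fires (i), (iii), (ix), giving no_display, beep_code_3, log_uploaded.
Round 2 fires (vi), giving disk_detected.
Round 3 fires (iv), (vii), giving boot_ok, update_required.

beep_code_3, bios_posted, boot_ok, cable_seated, disk_detected, led_green, led_red, log_uploaded, network_up, no_display, psu_ok, safe_mode, update_required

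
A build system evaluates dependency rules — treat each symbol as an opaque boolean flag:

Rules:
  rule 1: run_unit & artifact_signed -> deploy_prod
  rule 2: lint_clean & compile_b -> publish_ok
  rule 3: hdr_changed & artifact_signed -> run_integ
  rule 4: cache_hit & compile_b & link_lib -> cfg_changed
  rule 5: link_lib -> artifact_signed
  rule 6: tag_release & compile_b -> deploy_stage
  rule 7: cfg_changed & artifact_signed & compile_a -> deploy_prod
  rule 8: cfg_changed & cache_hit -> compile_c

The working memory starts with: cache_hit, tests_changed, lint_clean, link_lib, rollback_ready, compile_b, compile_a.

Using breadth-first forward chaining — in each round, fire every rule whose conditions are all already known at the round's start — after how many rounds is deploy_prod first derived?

2

Round 1 fires rule 2, rule 4, rule 5, giving publish_ok, cfg_changed, artifact_signed.
Round 2 fires rule 7, rule 8, giving deploy_prod, compile_c.
deploy_prod first appears in round 2.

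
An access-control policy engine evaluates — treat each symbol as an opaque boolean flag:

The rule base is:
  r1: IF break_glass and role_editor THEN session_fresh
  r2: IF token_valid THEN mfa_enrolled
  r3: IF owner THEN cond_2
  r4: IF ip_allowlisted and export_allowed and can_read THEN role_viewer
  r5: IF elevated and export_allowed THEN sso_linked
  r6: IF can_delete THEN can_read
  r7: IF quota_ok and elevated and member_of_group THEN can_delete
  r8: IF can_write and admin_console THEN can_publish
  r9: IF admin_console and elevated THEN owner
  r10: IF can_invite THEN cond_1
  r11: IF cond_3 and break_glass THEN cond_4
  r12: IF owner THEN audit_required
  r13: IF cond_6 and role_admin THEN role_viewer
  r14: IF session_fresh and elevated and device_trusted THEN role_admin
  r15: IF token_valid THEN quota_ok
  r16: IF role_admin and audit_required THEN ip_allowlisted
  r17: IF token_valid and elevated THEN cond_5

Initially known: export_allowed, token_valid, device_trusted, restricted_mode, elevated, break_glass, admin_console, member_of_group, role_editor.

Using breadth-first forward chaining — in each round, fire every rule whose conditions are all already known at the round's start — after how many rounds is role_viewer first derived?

4

Round 1 — r1, r2, r5, r9, r15, r17, derive session_fresh, mfa_enrolled, sso_linked, owner, quota_ok, cond_5.
Round 2 — r3, r7, r12, r14, derive cond_2, can_delete, audit_required, role_admin.
Round 3 — r6, r16, derive can_read, ip_allowlisted.
Round 4 — r4, derive role_viewer.
role_viewer first appears in round 4.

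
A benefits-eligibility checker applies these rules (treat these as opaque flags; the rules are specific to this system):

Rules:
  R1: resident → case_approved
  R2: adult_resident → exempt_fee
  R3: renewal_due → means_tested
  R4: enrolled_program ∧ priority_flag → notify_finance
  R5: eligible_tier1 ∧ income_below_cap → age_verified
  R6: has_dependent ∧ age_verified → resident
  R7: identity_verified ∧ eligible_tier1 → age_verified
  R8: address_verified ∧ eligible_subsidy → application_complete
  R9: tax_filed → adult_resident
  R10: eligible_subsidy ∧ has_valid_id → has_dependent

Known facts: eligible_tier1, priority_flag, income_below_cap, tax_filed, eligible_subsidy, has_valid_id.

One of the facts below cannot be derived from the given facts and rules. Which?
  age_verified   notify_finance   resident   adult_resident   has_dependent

Round 1 — R5, R9, R10, derive age_verified, adult_resident, has_dependent.
Round 2 — R2, R6, derive exempt_fee, resident.
Round 3 — R1, derive case_approved.
Derived: resident (round 2), adult_resident (round 1), age_verified (round 1), has_dependent (round 1). notify_finance never appears in any round.

notify_finance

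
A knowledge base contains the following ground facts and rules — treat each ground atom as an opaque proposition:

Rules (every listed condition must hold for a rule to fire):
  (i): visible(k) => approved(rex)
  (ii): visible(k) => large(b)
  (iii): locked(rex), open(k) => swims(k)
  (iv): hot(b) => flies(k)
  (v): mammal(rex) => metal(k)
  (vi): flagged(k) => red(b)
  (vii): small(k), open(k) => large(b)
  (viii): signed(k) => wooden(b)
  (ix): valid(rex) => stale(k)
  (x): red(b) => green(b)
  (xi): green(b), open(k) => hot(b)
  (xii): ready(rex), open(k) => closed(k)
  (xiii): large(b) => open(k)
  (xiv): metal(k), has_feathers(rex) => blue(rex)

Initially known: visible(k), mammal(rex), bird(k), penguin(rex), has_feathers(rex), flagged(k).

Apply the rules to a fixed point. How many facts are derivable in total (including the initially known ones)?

Round 1: (i) [visible(k) => approved(rex)]; (ii) [visible(k) => large(b)]; (v) [mammal(rex) => metal(k)]; (vi) [flagged(k) => red(b)]. New: approved(rex), large(b), metal(k), red(b).
Round 2: (x) [red(b) => green(b)]; (xiii) [large(b) => open(k)]; (xiv) [metal(k), has_feathers(rex) => blue(rex)]. New: green(b), open(k), blue(rex).
Round 3: (xi) [green(b), open(k) => hot(b)]. New: hot(b).
Round 4: (iv) [hot(b) => flies(k)]. New: flies(k).
Closure: {approved(rex), bird(k), blue(rex), flagged(k), flies(k), green(b), has_feathers(rex), hot(b), large(b), mammal(rex), metal(k), open(k), penguin(rex), red(b), visible(k)} — 15 facts.

15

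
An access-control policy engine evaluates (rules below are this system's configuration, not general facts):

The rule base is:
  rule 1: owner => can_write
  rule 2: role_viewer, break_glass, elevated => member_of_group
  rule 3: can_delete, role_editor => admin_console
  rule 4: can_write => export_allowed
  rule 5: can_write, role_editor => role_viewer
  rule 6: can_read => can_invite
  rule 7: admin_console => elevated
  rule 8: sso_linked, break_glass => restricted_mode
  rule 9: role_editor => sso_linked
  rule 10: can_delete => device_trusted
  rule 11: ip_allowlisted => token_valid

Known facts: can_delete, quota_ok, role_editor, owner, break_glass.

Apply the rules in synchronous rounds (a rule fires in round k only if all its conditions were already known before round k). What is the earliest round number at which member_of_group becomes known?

3

[1] rule 1 [owner => can_write]; rule 3 [can_delete, role_editor => admin_console]; rule 9 [role_editor => sso_linked]; rule 10 [can_delete => device_trusted]. ⇒ new: can_write, admin_console, sso_linked, device_trusted.
[2] rule 4 [can_write => export_allowed]; rule 5 [can_write, role_editor => role_viewer]; rule 7 [admin_console => elevated]; rule 8 [sso_linked, break_glass => restricted_mode]. ⇒ new: export_allowed, role_viewer, elevated, restricted_mode.
[3] rule 2 [role_viewer, break_glass, elevated => member_of_group]. ⇒ new: member_of_group.
member_of_group first appears in round 3.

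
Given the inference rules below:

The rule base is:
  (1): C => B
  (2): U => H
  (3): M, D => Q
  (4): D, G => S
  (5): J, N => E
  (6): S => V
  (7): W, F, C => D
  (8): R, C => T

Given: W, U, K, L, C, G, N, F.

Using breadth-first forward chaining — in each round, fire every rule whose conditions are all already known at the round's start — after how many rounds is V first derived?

Round 1: (1) [C => B]; (2) [U => H]; (7) [W, F, C => D]. Adds B, H, D.
Round 2: (4) [D, G => S]. Adds S.
Round 3: (6) [S => V]. Adds V.
V first appears in round 3.

3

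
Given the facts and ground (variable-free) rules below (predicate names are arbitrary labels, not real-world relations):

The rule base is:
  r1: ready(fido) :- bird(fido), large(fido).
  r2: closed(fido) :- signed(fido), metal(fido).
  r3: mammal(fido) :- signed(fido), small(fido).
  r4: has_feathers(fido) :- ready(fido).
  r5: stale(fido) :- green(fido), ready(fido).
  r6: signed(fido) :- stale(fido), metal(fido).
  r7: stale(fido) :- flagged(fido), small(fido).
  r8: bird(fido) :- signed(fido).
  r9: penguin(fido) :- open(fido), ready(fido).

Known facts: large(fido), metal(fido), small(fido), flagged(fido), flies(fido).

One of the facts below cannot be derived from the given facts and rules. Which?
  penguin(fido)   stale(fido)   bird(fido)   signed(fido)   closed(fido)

penguin(fido)

Round 1: r7 [stale(fido) :- flagged(fido), small(fido).]. Adds stale(fido).
Round 2: r6 [signed(fido) :- stale(fido), metal(fido).]. Adds signed(fido).
Round 3: r2 [closed(fido) :- signed(fido), metal(fido).]; r3 [mammal(fido) :- signed(fido), small(fido).]; r8 [bird(fido) :- signed(fido).]. Adds closed(fido), mammal(fido), bird(fido).
Round 4: r1 [ready(fido) :- bird(fido), large(fido).]. Adds ready(fido).
Round 5: r4 [has_feathers(fido) :- ready(fido).]. Adds has_feathers(fido).
Derived: bird(fido) (round 3), closed(fido) (round 3), stale(fido) (round 1), signed(fido) (round 2). penguin(fido) never appears in any round.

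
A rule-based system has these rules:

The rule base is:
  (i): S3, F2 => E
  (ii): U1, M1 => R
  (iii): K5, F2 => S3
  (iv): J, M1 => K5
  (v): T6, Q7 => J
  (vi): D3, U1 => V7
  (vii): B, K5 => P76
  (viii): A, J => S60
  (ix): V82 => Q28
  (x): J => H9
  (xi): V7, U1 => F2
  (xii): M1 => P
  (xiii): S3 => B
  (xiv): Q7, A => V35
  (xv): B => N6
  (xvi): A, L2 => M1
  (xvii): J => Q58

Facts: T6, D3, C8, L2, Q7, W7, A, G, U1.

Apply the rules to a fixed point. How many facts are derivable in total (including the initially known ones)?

25

Round 1 fires (v), (vi), (xiv), (xvi), giving J, V7, V35, M1.
Round 2 fires (ii), (iv), (viii), (x), (xi), (xii), (xvii), giving R, K5, S60, H9, F2, P, Q58.
Round 3 fires (iii), giving S3.
Round 4 fires (i), (xiii), giving E, B.
Round 5 fires (vii), (xv), giving P76, N6.
Closure: {A, B, C8, D3, E, F2, G, H9, J, K5, L2, M1, N6, P, P76, Q58, Q7, R, S3, S60, T6, U1, V35, V7, W7} — 25 facts.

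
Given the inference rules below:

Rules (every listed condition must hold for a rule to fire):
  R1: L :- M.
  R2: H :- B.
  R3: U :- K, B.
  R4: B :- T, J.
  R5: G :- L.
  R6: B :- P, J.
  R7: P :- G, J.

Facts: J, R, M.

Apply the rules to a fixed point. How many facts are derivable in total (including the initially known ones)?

8

Round 1 — R1, derive L.
Round 2 — R5, derive G.
Round 3 — R7, derive P.
Round 4 — R6, derive B.
Round 5 — R2, derive H.
Closure: {B, G, H, J, L, M, P, R} — 8 facts.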